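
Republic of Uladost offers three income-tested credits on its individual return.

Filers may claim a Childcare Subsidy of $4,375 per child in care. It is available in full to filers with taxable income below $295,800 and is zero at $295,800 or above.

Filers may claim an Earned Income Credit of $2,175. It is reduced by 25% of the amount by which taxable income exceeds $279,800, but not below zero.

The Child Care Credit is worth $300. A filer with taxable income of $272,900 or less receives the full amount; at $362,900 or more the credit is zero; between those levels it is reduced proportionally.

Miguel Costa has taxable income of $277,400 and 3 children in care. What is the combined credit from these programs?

Childcare Subsidy: base = 3 × $4,375 = $13,125. $277,400 is below the $295,800 cutoff, so the full $13,125 applies.
Earned Income Credit: $277,400 is at or below the $279,800 threshold, so the full $2,175 applies.
Child Care Credit: $277,400 is $4,500 into a $90,000 phase-out range, leaving 85,500/90,000 of the credit: $300 × 85,500/90,000 = $285.
Total: $13,125 + $2,175 + $285 = $15,585.

$15,585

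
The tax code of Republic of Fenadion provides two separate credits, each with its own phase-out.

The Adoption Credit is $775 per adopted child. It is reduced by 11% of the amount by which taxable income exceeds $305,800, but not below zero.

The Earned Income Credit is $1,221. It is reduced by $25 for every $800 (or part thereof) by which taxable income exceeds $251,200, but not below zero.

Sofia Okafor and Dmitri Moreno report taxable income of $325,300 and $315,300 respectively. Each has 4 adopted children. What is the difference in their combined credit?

$1,100

Sofia ($325,300): Adoption Credit: base = 4 × $775 = $3,100. 11% of the $19,500 excess over $305,800 is $2,145; credit = $3,100 − $2,145 = $955. Earned Income Credit: income exceeds $251,200 by $74,100 → 93 increments × $25 = $2,325 ≥ base, so the credit is $0. total $955 + $0 = $955
Dmitri ($315,300): Adoption Credit: base = 4 × $775 = $3,100. 11% of the $9,500 excess over $305,800 is $1,045; credit = $3,100 − $1,045 = $2,055. Earned Income Credit: income exceeds $251,200 by $64,100 → 81 increments × $25 = $2,025 ≥ base, so the credit is $0. total $2,055 + $0 = $2,055
Difference: |$955 − $2,055| = $1,100.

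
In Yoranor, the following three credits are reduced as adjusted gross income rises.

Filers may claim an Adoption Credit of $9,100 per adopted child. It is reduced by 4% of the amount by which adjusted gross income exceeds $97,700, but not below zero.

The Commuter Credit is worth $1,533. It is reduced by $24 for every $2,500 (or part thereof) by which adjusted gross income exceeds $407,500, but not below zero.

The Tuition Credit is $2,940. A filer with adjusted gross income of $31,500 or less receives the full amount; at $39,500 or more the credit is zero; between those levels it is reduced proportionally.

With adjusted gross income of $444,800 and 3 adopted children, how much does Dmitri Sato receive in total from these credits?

$14,589

Adoption Credit: base = 3 × $9,100 = $27,300. 4% of the $347,100 excess over $97,700 is $13,884; credit = $27,300 − $13,884 = $13,416.
Commuter Credit: income exceeds $407,500 by $37,300, which is 15 full-or-partial $2,500 increments; reduction = 15 × $24 = $360, leaving $1,173.
Tuition Credit: $444,800 is at or above $39,500, so the credit is $0.
Total: $13,416 + $1,173 + $0 = $14,589.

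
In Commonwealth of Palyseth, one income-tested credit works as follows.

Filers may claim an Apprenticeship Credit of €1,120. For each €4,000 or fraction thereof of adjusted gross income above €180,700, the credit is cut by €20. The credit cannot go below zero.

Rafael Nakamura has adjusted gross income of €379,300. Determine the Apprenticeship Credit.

Apprenticeship Credit: income exceeds €180,700 by €198,600, which is 50 full-or-partial €4,000 increments; reduction = 50 × €20 = €1,000, leaving €120.

€120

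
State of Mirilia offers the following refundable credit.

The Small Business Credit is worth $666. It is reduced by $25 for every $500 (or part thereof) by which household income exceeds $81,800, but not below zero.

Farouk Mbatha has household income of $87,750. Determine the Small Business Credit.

Small Business Credit: income exceeds $81,800 by $5,950, which is 12 full-or-partial $500 increments; reduction = 12 × $25 = $300, leaving $366.

$366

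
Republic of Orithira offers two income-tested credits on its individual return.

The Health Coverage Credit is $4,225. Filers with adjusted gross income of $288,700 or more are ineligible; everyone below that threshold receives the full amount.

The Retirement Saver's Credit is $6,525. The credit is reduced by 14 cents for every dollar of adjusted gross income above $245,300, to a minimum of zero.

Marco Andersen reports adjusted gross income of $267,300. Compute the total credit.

$7,670

Health Coverage Credit: $267,300 is below the $288,700 cutoff, so the full $4,225 applies.
Retirement Saver's Credit: 14% of the $22,000 excess over $245,300 is $3,080; credit = $6,525 − $3,080 = $3,445.
Total: $4,225 + $3,445 = $7,670.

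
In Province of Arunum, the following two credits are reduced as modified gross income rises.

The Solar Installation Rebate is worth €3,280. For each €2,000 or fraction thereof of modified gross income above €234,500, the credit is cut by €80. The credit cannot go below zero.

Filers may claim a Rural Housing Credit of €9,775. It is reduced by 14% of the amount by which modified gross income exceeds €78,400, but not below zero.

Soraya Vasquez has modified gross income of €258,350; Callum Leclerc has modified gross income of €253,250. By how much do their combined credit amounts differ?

€160

Soraya (€258,350): Solar Installation Rebate: income exceeds €234,500 by €23,850, which is 12 full-or-partial €2,000 increments; reduction = 12 × €80 = €960, leaving €2,320. Rural Housing Credit: 14% of the €179,950 excess over €78,400 is €25,193 ≥ base, so the credit is €0. total €2,320 + €0 = €2,320
Callum (€253,250): Solar Installation Rebate: income exceeds €234,500 by €18,750, which is 10 full-or-partial €2,000 increments; reduction = 10 × €80 = €800, leaving €2,480. Rural Housing Credit: 14% of the €174,850 excess over €78,400 is €24,479 ≥ base, so the credit is €0. total €2,480 + €0 = €2,480
Difference: |€2,320 − €2,480| = €160.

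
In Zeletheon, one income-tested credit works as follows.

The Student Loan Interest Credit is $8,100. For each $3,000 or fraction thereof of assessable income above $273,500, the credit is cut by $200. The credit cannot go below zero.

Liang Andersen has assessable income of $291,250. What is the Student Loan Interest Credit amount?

Student Loan Interest Credit: income exceeds $273,500 by $17,750, which is 6 full-or-partial $3,000 increments; reduction = 6 × $200 = $1,200, leaving $6,900.

$6,900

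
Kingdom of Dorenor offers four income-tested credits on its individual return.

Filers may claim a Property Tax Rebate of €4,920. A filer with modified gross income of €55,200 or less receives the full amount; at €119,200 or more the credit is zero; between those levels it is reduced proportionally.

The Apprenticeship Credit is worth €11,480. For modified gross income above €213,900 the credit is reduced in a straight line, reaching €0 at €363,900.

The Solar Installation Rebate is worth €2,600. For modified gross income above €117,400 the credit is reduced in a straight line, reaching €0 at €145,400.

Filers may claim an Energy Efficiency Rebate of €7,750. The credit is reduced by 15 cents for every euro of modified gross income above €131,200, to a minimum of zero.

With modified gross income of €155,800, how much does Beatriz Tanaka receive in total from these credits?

Property Tax Rebate: €155,800 is at or above €119,200, so the credit is €0.
Apprenticeship Credit: €155,800 is at or below the €213,900 threshold, so the full €11,480 applies.
Solar Installation Rebate: €155,800 is at or above €145,400, so the credit is €0.
Energy Efficiency Rebate: 15% of the €24,600 excess over €131,200 is €3,690; credit = €7,750 − €3,690 = €4,060.
Total: €0 + €11,480 + €0 + €4,060 = €15,540.

€15,540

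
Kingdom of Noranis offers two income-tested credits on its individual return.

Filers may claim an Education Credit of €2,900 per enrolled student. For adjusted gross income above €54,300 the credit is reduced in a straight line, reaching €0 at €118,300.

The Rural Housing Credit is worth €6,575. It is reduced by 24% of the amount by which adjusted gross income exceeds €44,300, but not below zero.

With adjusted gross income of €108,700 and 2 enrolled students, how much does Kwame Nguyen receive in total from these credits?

Education Credit: base = 2 × €2,900 = €5,800. €108,700 is €54,400 into a €64,000 phase-out range, leaving 9,600/64,000 of the credit: €5,800 × 9,600/64,000 = €870.
Rural Housing Credit: 24% of the €64,400 excess over €44,300 is €15,456 ≥ base, so the credit is €0.
Total: €870 + €0 = €870.

€870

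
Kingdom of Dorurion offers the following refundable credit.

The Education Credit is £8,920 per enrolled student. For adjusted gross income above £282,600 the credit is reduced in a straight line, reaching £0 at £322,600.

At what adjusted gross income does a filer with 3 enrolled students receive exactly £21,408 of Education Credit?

Full credit = 3 × £8,920 = £26,760.
£21,408 is 21,408/26,760 of the full £26,760, so 5,352/26,760 of the £40,000 range has been used: income = £282,600 + £40,000 × 5,352/26,760 = £290,600.

£290,600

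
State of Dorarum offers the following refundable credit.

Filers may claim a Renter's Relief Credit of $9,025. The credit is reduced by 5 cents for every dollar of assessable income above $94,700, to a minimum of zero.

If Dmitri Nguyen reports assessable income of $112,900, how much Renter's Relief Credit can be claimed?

Renter's Relief Credit: 5% of the $18,200 excess over $94,700 is $910; credit = $9,025 − $910 = $8,115.

$8,115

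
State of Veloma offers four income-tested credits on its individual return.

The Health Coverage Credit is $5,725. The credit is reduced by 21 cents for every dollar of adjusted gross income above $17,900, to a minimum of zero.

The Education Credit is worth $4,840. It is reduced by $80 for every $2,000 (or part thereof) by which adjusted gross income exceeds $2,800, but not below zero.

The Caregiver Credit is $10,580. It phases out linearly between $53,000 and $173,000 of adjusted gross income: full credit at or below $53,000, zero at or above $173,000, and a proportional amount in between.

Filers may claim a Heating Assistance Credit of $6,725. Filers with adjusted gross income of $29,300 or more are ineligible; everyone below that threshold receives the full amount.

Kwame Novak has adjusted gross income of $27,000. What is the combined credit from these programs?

Health Coverage Credit: 21% of the $9,100 excess over $17,900 is $1,911; credit = $5,725 − $1,911 = $3,814.
Education Credit: income exceeds $2,800 by $24,200, which is 13 full-or-partial $2,000 increments; reduction = 13 × $80 = $1,040, leaving $3,800.
Caregiver Credit: $27,000 is at or below the $53,000 threshold, so the full $10,580 applies.
Heating Assistance Credit: $27,000 is below the $29,300 cutoff, so the full $6,725 applies.
Total: $3,814 + $3,800 + $10,580 + $6,725 = $24,919.

$24,919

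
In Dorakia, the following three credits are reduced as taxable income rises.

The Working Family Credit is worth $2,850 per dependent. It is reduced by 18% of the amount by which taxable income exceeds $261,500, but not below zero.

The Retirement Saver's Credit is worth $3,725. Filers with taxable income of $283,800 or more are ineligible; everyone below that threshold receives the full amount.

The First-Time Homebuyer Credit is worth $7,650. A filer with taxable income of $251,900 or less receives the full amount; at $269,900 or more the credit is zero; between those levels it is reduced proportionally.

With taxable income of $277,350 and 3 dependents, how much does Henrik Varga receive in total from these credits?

$9,422

Working Family Credit: base = 3 × $2,850 = $8,550. 18% of the $15,850 excess over $261,500 is $2,853; credit = $8,550 − $2,853 = $5,697.
Retirement Saver's Credit: $277,350 is below the $283,800 cutoff, so the full $3,725 applies.
First-Time Homebuyer Credit: $277,350 is at or above $269,900, so the credit is $0.
Total: $5,697 + $3,725 + $0 = $9,422.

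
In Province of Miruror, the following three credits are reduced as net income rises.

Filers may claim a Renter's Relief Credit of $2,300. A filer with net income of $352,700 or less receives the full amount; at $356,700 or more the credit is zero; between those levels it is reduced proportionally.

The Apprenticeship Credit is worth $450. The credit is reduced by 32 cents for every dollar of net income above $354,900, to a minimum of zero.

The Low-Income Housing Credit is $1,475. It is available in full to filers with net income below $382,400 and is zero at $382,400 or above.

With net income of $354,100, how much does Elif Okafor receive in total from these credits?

Renter's Relief Credit: $354,100 is $1,400 into a $4,000 phase-out range, leaving 2,600/4,000 of the credit: $2,300 × 2,600/4,000 = $1,495.
Apprenticeship Credit: $354,100 is at or below the $354,900 threshold, so the full $450 applies.
Low-Income Housing Credit: $354,100 is below the $382,400 cutoff, so the full $1,475 applies.
Total: $1,495 + $450 + $1,475 = $3,420.

$3,420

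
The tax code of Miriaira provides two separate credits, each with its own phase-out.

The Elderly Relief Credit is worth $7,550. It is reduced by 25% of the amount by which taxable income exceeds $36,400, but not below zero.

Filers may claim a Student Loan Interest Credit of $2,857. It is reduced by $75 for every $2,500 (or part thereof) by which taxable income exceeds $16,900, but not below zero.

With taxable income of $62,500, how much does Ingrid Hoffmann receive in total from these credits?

Elderly Relief Credit: 25% of the $26,100 excess over $36,400 is $6,525; credit = $7,550 − $6,525 = $1,025.
Student Loan Interest Credit: income exceeds $16,900 by $45,600, which is 19 full-or-partial $2,500 increments; reduction = 19 × $75 = $1,425, leaving $1,432.
Total: $1,025 + $1,432 = $2,457.

$2,457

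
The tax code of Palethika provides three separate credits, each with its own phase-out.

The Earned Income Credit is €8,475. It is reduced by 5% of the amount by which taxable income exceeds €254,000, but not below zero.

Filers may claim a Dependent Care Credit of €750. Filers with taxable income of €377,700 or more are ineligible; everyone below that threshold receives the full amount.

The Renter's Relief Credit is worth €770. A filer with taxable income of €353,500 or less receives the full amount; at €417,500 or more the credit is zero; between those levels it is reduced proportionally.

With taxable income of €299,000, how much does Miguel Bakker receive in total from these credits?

Earned Income Credit: 5% of the €45,000 excess over €254,000 is €2,250; credit = €8,475 − €2,250 = €6,225.
Dependent Care Credit: €299,000 is below the €377,700 cutoff, so the full €750 applies.
Renter's Relief Credit: €299,000 is at or below the €353,500 threshold, so the full €770 applies.
Total: €6,225 + €750 + €770 = €7,745.

€7,745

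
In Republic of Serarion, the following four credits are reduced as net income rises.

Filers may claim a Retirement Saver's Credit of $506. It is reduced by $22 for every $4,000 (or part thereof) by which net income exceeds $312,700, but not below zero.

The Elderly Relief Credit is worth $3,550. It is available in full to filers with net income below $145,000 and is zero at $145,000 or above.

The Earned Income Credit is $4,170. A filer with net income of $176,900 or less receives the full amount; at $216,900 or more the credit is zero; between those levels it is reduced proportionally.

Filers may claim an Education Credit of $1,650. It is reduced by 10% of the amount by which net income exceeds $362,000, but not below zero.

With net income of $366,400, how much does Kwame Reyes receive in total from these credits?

Retirement Saver's Credit: income exceeds $312,700 by $53,700, which is 14 full-or-partial $4,000 increments; reduction = 14 × $22 = $308, leaving $198.
Elderly Relief Credit: $366,400 meets or exceeds the $145,000 cutoff, so the credit is $0.
Earned Income Credit: $366,400 is at or above $216,900, so the credit is $0.
Education Credit: 10% of the $4,400 excess over $362,000 is $440; credit = $1,650 − $440 = $1,210.
Total: $198 + $0 + $0 + $1,210 = $1,408.

$1,408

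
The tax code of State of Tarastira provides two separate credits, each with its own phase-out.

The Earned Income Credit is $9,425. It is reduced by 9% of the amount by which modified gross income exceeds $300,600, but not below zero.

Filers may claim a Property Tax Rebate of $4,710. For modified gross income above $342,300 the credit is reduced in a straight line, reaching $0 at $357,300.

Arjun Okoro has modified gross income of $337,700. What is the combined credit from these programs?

$10,796

Earned Income Credit: 9% of the $37,100 excess over $300,600 is $3,339; credit = $9,425 − $3,339 = $6,086.
Property Tax Rebate: $337,700 is at or below the $342,300 threshold, so the full $4,710 applies.
Total: $6,086 + $4,710 = $10,796.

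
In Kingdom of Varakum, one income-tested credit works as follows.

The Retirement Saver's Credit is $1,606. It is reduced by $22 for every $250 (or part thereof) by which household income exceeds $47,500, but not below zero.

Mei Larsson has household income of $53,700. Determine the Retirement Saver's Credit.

$1,056

Retirement Saver's Credit: income exceeds $47,500 by $6,200, which is 25 full-or-partial $250 increments; reduction = 25 × $22 = $550, leaving $1,056.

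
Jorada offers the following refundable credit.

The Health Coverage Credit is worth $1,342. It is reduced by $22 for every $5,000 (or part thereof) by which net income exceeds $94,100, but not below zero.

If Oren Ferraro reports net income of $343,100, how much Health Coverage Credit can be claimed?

Health Coverage Credit: income exceeds $94,100 by $249,000, which is 50 full-or-partial $5,000 increments; reduction = 50 × $22 = $1,100, leaving $242.

$242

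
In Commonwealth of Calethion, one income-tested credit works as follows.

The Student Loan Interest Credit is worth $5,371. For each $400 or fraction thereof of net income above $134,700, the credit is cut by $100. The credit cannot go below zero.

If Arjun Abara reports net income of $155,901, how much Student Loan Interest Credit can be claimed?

$0

Student Loan Interest Credit: income exceeds $134,700 by $21,201 → 54 increments × $100 = $5,400 ≥ base, so the credit is $0.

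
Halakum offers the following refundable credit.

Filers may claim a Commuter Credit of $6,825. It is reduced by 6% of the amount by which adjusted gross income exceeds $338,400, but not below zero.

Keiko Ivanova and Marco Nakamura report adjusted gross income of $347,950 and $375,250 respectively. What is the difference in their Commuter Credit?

$1,638

Keiko ($347,950): Commuter Credit: 6% of the $9,550 excess over $338,400 is $573; credit = $6,825 − $573 = $6,252.
Marco ($375,250): Commuter Credit: 6% of the $36,850 excess over $338,400 is $2,211; credit = $6,825 − $2,211 = $4,614.
Difference: |$6,252 − $4,614| = $1,638.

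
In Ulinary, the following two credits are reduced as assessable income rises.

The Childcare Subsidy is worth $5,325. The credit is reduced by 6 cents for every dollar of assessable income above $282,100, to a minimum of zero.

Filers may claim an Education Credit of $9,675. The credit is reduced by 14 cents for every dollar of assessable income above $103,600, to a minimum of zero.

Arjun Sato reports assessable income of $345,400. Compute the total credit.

$1,527

Childcare Subsidy: 6% of the $63,300 excess over $282,100 is $3,798; credit = $5,325 − $3,798 = $1,527.
Education Credit: 14% of the $241,800 excess over $103,600 is $33,852 ≥ base, so the credit is $0.
Total: $1,527 + $0 = $1,527.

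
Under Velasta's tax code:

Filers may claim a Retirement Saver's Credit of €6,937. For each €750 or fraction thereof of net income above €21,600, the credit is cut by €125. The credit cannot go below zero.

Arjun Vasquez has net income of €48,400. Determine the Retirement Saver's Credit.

Retirement Saver's Credit: income exceeds €21,600 by €26,800, which is 36 full-or-partial €750 increments; reduction = 36 × €125 = €4,500, leaving €2,437.

€2,437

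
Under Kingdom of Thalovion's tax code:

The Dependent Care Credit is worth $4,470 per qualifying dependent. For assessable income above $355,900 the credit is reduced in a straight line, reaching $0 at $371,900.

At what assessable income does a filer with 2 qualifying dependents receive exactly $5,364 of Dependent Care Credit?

$362,300

Full credit = 2 × $4,470 = $8,940.
$5,364 is 5,364/8,940 of the full $8,940, so 3,576/8,940 of the $16,000 range has been used: income = $355,900 + $16,000 × 3,576/8,940 = $362,300.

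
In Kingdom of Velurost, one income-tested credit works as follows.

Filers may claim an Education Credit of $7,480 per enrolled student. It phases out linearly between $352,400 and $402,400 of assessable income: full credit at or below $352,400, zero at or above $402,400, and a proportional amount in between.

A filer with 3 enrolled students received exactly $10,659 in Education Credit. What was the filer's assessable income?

Full credit = 3 × $7,480 = $22,440.
$10,659 is 10,659/22,440 of the full $22,440, so 11,781/22,440 of the $50,000 range has been used: income = $352,400 + $50,000 × 11,781/22,440 = $378,650.

$378,650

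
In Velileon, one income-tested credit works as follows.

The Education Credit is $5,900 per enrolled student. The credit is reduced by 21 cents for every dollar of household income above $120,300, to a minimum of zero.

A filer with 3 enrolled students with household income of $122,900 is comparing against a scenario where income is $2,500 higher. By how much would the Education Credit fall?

At $122,900 — base = 3 × $5,900 = $17,700. 21% of the $2,600 excess over $120,300 is $546; credit = $17,700 − $546 = $17,154.
At $125,400 — base = 3 × $5,900 = $17,700. 21% of the $5,100 excess over $120,300 is $1,071; credit = $17,700 − $1,071 = $16,629.
Lost: $17,154 − $16,629 = $525.

$525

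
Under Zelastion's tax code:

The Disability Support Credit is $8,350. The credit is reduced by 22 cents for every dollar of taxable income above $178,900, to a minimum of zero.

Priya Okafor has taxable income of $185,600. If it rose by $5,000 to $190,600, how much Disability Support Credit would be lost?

$1,100

At $185,600 — 22% of the $6,700 excess over $178,900 is $1,474; credit = $8,350 − $1,474 = $6,876.
At $190,600 — 22% of the $11,700 excess over $178,900 is $2,574; credit = $8,350 − $2,574 = $5,776.
Lost: $6,876 − $5,776 = $1,100.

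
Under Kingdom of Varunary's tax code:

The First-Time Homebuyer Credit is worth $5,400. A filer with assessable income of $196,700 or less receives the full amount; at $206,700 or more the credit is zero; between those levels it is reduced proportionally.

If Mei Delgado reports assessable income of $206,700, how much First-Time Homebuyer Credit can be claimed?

$0

First-Time Homebuyer Credit: $206,700 is at or above $206,700, so the credit is $0.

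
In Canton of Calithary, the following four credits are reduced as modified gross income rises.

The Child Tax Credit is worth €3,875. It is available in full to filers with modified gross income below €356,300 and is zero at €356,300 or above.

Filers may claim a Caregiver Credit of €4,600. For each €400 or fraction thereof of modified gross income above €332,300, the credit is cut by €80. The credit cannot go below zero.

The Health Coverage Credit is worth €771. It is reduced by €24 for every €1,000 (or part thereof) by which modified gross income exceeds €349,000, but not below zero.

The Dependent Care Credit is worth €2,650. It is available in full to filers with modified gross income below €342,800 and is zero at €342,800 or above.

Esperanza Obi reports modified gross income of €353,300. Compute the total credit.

€4,886

Child Tax Credit: €353,300 is below the €356,300 cutoff, so the full €3,875 applies.
Caregiver Credit: income exceeds €332,300 by €21,000, which is 53 full-or-partial €400 increments; reduction = 53 × €80 = €4,240, leaving €360.
Health Coverage Credit: income exceeds €349,000 by €4,300, which is 5 full-or-partial €1,000 increments; reduction = 5 × €24 = €120, leaving €651.
Dependent Care Credit: €353,300 meets or exceeds the €342,800 cutoff, so the credit is €0.
Total: €3,875 + €360 + €651 + €0 = €4,886.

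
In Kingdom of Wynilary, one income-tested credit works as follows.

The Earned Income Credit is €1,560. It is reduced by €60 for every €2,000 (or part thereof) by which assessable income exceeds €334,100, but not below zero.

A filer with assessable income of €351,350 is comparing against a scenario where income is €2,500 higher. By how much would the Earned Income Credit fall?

€60

At €351,350 — income exceeds €334,100 by €17,250, which is 9 full-or-partial €2,000 increments; reduction = 9 × €60 = €540, leaving €1,020.
At €353,850 — income exceeds €334,100 by €19,750, which is 10 full-or-partial €2,000 increments; reduction = 10 × €60 = €600, leaving €960.
Lost: €1,020 − €960 = €60.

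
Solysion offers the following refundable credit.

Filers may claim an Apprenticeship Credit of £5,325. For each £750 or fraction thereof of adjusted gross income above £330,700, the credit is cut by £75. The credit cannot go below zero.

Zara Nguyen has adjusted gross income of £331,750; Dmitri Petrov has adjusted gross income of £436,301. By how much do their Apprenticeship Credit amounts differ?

£5,175

Zara (£331,750): Apprenticeship Credit: income exceeds £330,700 by £1,050, which is 2 full-or-partial £750 increments; reduction = 2 × £75 = £150, leaving £5,175.
Dmitri (£436,301): Apprenticeship Credit: income exceeds £330,700 by £105,601 → 141 increments × £75 = £10,575 ≥ base, so the credit is £0.
Difference: |£5,175 − £0| = £5,175.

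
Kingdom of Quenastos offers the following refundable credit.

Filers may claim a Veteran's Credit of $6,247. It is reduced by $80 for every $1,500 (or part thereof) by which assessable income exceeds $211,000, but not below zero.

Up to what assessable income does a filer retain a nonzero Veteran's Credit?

$328,000

After 78 increments the reduction is 78 × $80 = $6,240, leaving $7; one more increment wipes it out. Increment 78 ends at excess 78 × $1,500 = $117,000, so the highest qualifying income is $211,000 + $117,000 = $328,000.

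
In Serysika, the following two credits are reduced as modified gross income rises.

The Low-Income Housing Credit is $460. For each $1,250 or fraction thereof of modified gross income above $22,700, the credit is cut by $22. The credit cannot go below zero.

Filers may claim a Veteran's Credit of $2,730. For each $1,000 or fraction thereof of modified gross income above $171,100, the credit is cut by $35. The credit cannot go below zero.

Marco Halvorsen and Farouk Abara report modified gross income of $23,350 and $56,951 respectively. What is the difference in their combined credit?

$438

Marco ($23,350): Low-Income Housing Credit: income exceeds $22,700 by $650, which is 1 full-or-partial $1,250 increment; reduction = 1 × $22 = $22, leaving $438. Veteran's Credit: $23,350 is at or below the $171,100 threshold, so the full $2,730 applies. total $438 + $2,730 = $3,168
Farouk ($56,951): Low-Income Housing Credit: income exceeds $22,700 by $34,251 → 28 increments × $22 = $616 ≥ base, so the credit is $0. Veteran's Credit: $56,951 is at or below the $171,100 threshold, so the full $2,730 applies. total $0 + $2,730 = $2,730
Difference: |$3,168 − $2,730| = $438.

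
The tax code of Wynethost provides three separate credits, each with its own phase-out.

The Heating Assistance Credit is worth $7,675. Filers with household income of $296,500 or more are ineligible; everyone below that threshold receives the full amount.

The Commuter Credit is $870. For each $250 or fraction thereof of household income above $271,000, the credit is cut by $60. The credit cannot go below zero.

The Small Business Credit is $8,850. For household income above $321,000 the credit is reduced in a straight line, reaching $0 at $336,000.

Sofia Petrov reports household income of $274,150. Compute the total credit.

Heating Assistance Credit: $274,150 is below the $296,500 cutoff, so the full $7,675 applies.
Commuter Credit: income exceeds $271,000 by $3,150, which is 13 full-or-partial $250 increments; reduction = 13 × $60 = $780, leaving $90.
Small Business Credit: $274,150 is at or below the $321,000 threshold, so the full $8,850 applies.
Total: $7,675 + $90 + $8,850 = $16,615.

$16,615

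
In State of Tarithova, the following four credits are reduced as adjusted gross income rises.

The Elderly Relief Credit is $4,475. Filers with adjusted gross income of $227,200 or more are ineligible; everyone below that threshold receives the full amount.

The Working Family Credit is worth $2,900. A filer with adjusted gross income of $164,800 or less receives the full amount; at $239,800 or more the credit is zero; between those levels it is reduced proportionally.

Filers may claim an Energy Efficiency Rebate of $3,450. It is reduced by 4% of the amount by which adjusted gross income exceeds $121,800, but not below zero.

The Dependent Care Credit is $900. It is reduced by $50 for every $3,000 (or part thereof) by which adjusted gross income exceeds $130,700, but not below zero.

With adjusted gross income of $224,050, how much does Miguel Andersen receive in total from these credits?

$5,084

Elderly Relief Credit: $224,050 is below the $227,200 cutoff, so the full $4,475 applies.
Working Family Credit: $224,050 is $59,250 into a $75,000 phase-out range, leaving 15,750/75,000 of the credit: $2,900 × 15,750/75,000 = $609.
Energy Efficiency Rebate: 4% of the $102,250 excess over $121,800 is $4,090 ≥ base, so the credit is $0.
Dependent Care Credit: income exceeds $130,700 by $93,350 → 32 increments × $50 = $1,600 ≥ base, so the credit is $0.
Total: $4,475 + $609 + $0 + $0 = $5,084.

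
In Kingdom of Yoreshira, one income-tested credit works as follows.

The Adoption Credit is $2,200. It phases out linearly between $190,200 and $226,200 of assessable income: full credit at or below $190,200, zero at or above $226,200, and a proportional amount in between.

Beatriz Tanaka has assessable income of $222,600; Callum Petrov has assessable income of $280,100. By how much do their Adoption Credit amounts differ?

Beatriz ($222,600): Adoption Credit: $222,600 is $32,400 into a $36,000 phase-out range, leaving 3,600/36,000 of the credit: $2,200 × 3,600/36,000 = $220.
Callum ($280,100): Adoption Credit: $280,100 is at or above $226,200, so the credit is $0.
Difference: |$220 − $0| = $220.

$220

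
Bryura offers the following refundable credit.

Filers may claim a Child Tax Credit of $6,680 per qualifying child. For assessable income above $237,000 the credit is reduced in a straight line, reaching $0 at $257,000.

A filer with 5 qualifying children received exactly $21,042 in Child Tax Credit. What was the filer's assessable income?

Full credit = 5 × $6,680 = $33,400.
$21,042 is 21,042/33,400 of the full $33,400, so 12,358/33,400 of the $20,000 range has been used: income = $237,000 + $20,000 × 12,358/33,400 = $244,400.

$244,400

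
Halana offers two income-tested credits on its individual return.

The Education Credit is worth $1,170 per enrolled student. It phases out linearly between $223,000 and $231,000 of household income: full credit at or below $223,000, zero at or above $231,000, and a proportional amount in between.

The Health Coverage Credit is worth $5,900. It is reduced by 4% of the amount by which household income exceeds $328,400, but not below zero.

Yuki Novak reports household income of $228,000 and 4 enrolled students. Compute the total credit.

$7,655

Education Credit: base = 4 × $1,170 = $4,680. $228,000 is $5,000 into a $8,000 phase-out range, leaving 3,000/8,000 of the credit: $4,680 × 3,000/8,000 = $1,755.
Health Coverage Credit: $228,000 is at or below the $328,400 threshold, so the full $5,900 applies.
Total: $1,755 + $5,900 = $7,655.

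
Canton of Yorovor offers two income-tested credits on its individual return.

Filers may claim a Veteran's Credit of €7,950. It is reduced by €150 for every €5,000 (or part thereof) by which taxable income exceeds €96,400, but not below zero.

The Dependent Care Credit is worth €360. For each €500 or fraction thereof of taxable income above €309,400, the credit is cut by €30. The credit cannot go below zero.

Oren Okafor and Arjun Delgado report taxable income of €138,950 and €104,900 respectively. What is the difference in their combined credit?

€1,050

Oren (€138,950): Veteran's Credit: income exceeds €96,400 by €42,550, which is 9 full-or-partial €5,000 increments; reduction = 9 × €150 = €1,350, leaving €6,600. Dependent Care Credit: €138,950 is at or below the €309,400 threshold, so the full €360 applies. total €6,600 + €360 = €6,960
Arjun (€104,900): Veteran's Credit: income exceeds €96,400 by €8,500, which is 2 full-or-partial €5,000 increments; reduction = 2 × €150 = €300, leaving €7,650. Dependent Care Credit: €104,900 is at or below the €309,400 threshold, so the full €360 applies. total €7,650 + €360 = €8,010
Difference: |€6,960 − €8,010| = €1,050.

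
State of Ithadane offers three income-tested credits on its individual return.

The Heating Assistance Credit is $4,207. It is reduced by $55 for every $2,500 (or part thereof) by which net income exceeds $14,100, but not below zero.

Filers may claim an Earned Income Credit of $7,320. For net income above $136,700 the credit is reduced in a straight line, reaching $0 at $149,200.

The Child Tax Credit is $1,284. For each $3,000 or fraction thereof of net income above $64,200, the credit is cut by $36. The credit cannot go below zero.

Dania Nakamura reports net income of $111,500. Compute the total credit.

$10,090

Heating Assistance Credit: income exceeds $14,100 by $97,400, which is 39 full-or-partial $2,500 increments; reduction = 39 × $55 = $2,145, leaving $2,062.
Earned Income Credit: $111,500 is at or below the $136,700 threshold, so the full $7,320 applies.
Child Tax Credit: income exceeds $64,200 by $47,300, which is 16 full-or-partial $3,000 increments; reduction = 16 × $36 = $576, leaving $708.
Total: $2,062 + $7,320 + $708 = $10,090.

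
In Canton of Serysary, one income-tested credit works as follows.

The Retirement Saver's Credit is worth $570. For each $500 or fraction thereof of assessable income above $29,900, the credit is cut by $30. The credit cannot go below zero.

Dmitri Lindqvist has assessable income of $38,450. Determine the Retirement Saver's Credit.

$30

Retirement Saver's Credit: income exceeds $29,900 by $8,550, which is 18 full-or-partial $500 increments; reduction = 18 × $30 = $540, leaving $30.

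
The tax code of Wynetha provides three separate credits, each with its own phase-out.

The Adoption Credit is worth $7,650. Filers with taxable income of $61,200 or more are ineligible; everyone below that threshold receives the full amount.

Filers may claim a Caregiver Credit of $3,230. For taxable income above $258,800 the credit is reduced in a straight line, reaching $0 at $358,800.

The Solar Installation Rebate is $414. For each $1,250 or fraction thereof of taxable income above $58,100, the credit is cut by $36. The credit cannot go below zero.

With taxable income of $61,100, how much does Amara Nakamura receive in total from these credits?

$11,186

Adoption Credit: $61,100 is below the $61,200 cutoff, so the full $7,650 applies.
Caregiver Credit: $61,100 is at or below the $258,800 threshold, so the full $3,230 applies.
Solar Installation Rebate: income exceeds $58,100 by $3,000, which is 3 full-or-partial $1,250 increments; reduction = 3 × $36 = $108, leaving $306.
Total: $7,650 + $3,230 + $306 = $11,186.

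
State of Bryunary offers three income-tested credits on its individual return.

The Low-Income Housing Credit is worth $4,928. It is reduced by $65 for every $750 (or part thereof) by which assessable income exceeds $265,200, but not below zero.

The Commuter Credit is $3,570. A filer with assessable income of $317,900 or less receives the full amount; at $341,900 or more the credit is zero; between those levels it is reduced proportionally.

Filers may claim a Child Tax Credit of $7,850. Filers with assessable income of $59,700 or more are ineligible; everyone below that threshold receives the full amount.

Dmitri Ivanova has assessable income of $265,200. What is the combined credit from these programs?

$8,498

Low-Income Housing Credit: $265,200 is at or below the $265,200 threshold, so the full $4,928 applies.
Commuter Credit: $265,200 is at or below the $317,900 threshold, so the full $3,570 applies.
Child Tax Credit: $265,200 meets or exceeds the $59,700 cutoff, so the credit is $0.
Total: $4,928 + $3,570 + $0 = $8,498.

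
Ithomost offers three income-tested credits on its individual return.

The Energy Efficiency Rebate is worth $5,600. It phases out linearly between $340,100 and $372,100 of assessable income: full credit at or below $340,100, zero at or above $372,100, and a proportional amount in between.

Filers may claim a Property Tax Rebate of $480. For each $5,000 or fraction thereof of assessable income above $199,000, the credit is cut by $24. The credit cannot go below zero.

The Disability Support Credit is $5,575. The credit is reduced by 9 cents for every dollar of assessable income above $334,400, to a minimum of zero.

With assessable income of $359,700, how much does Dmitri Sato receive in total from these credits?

$5,468

Energy Efficiency Rebate: $359,700 is $19,600 into a $32,000 phase-out range, leaving 12,400/32,000 of the credit: $5,600 × 12,400/32,000 = $2,170.
Property Tax Rebate: income exceeds $199,000 by $160,700 → 33 increments × $24 = $792 ≥ base, so the credit is $0.
Disability Support Credit: 9% of the $25,300 excess over $334,400 is $2,277; credit = $5,575 − $2,277 = $3,298.
Total: $2,170 + $0 + $3,298 = $5,468.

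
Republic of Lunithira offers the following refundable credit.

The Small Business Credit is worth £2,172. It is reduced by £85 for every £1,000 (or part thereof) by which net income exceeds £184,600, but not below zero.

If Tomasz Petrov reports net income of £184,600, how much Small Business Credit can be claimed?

Small Business Credit: £184,600 is at or below the £184,600 threshold, so the full £2,172 applies.

£2,172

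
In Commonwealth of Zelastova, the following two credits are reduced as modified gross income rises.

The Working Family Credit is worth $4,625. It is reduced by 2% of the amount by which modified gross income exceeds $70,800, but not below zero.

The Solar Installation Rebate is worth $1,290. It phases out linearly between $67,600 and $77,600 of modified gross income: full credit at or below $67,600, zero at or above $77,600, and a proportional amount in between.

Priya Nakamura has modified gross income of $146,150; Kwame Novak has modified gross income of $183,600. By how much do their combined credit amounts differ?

$749

Priya ($146,150): Working Family Credit: 2% of the $75,350 excess over $70,800 is $1,507; credit = $4,625 − $1,507 = $3,118. Solar Installation Rebate: $146,150 is at or above $77,600, so the credit is $0. total $3,118 + $0 = $3,118
Kwame ($183,600): Working Family Credit: 2% of the $112,800 excess over $70,800 is $2,256; credit = $4,625 − $2,256 = $2,369. Solar Installation Rebate: $183,600 is at or above $77,600, so the credit is $0. total $2,369 + $0 = $2,369
Difference: |$3,118 − $2,369| = $749.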